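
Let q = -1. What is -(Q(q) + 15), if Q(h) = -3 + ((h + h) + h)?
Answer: -9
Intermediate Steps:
Q(h) = -3 + 3*h (Q(h) = -3 + (2*h + h) = -3 + 3*h)
-(Q(q) + 15) = -((-3 + 3*(-1)) + 15) = -((-3 - 3) + 15) = -(-6 + 15) = -1*9 = -9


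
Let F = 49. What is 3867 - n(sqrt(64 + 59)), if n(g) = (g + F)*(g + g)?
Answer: 3621 - 98*sqrt(123) ≈ 2534.1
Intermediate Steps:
n(g) = 2*g*(49 + g) (n(g) = (g + 49)*(g + g) = (49 + g)*(2*g) = 2*g*(49 + g))
3867 - n(sqrt(64 + 59)) = 3867 - 2*sqrt(64 + 59)*(49 + sqrt(64 + 59)) = 3867 - 2*sqrt(123)*(49 + sqrt(123))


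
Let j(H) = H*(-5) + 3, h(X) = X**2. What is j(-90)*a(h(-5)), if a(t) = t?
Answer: 11325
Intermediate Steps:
j(H) = 3 - 5*H (j(H) = -5*H + 3 = 3 - 5*H)
j(-90)*a(h(-5)) = (3 - 5*(-90))*(-5)**2 = (3 + 450)*25 = 453*25 = 11325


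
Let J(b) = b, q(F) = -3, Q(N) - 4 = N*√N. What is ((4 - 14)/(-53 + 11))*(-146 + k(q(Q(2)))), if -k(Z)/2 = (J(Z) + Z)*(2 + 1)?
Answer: -550/21 ≈ -26.190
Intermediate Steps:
Q(N) = 4 + N^(3/2) (Q(N) = 4 + N*√N = 4 + N^(3/2))
k(Z) = -12*Z (k(Z) = -2*(Z + Z)*(2 + 1) = -2*2*Z*3 = -12*Z)
((4 - 14)/(-53 + 11))*(-146 + k(q(Q(2)))) = ((4 - 14)/(-53 + 11))*(-146 - 12*(-3)) = (-10/(-42))*(-146 + 36) = -10*(-1/42)*(-110) = (5/21)*(-110) = -550/21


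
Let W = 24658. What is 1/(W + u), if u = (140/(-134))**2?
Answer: 4489/110694662 ≈ 4.0553e-5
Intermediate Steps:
u = 4900/4489 (u = (140*(-1/134))**2 = (-70/67)**2 = 4900/4489 ≈ 1.0916)
1/(W + u) = 1/(24658 + 4900/4489) = 1/(110694662/4489) = 4489/110694662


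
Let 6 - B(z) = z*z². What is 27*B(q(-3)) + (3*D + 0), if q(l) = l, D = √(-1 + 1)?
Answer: 891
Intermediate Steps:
D = 0 (D = √0 = 0)
B(z) = 6 - z³ (B(z) = 6 - z*z² = 6 - z³)
27*B(q(-3)) + (3*D + 0) = 27*(6 - 1*(-3)³) + (3*0 + 0) = 27*(6 - 1*(-27)) + (0 + 0) = 27*(6 + 27) + 0 = 27*33 + 0 = 891 + 0 = 891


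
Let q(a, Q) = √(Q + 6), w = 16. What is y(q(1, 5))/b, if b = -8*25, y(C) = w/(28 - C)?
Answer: -56/19325 - 2*√11/19325 ≈ -0.0032410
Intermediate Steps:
q(a, Q) = √(6 + Q)
y(C) = 16/(28 - C)
b = -200
y(q(1, 5))/b = -16/(-28 + √(6 + 5))/(-200) = -16/(-28 + √11)*(-1/200) = 2/(25*(-28 + √11))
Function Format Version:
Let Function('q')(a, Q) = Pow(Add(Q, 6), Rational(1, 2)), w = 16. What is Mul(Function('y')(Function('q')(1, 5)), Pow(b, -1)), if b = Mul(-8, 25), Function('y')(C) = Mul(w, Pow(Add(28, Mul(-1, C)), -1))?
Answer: Add(Rational(-56, 19325), Mul(Rational(-2, 19325), Pow(11, Rational(1, 2)))) ≈ -0.0032410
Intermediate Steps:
Function('q')(a, Q) = Pow(Add(6, Q), Rational(1, 2))
Function('y')(C) = Mul(16, Pow(Add(28, Mul(-1, C)), -1))
b = -200
Mul(Function('y')(Function('q')(1, 5)), Pow(b, -1)) = Mul(Mul(-16, Pow(Add(-28, Pow(Add(6, 5), Rational(1, 2))), -1)), Pow(-200, -1)) = Mul(Mul(-16, Pow(Add(-28, Pow(11, Rational(1, 2))), -1)), Rational(-1, 200)) = Mul(Rational(2, 25), Pow(Add(-28, Pow(11, Rational(1, 2))), -1))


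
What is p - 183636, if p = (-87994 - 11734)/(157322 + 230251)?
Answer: -3094454572/16851 ≈ -1.8364e+5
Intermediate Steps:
p = -4336/16851 (p = -99728/387573 = -99728*1/387573 = -4336/16851 ≈ -0.25731)
p - 183636 = -4336/16851 - 183636 = -3094454572/16851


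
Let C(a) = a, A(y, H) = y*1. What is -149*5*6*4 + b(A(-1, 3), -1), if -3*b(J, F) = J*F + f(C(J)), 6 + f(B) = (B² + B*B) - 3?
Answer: -17878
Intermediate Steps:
A(y, H) = y
f(B) = -9 + 2*B² (f(B) = -6 + ((B² + B*B) - 3) = -6 + ((B² + B²) - 3) = -6 + (2*B² - 3) = -6 + (-3 + 2*B²) = -9 + 2*B²)
b(J, F) = 3 - 2*J²/3 - F*J/3 (b(J, F) = -(J*F + (-9 + 2*J²))/3 = -(F*J + (-9 + 2*J²))/3 = -(-9 + 2*J² + F*J)/3 = 3 - 2*J²/3 - F*J/3)
-149*5*6*4 + b(A(-1, 3), -1) = -149*5*6*4 + (3 - ⅔*(-1)² - ⅓*(-1)*(-1)) = -4470*4 + (3 - ⅔*1 - ⅓) = -149*120 + (3 - ⅔ - ⅓) = -17880 + 2 = -17878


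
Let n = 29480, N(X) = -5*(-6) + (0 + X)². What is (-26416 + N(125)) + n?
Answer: 18719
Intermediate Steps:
N(X) = 30 + X²
(-26416 + N(125)) + n = (-26416 + (30 + 125²)) + 29480 = (-26416 + (30 + 15625)) + 29480 = (-26416 + 15655) + 29480 = -10761 + 29480 = 18719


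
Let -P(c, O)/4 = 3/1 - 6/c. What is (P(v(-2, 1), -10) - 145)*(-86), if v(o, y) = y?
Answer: 11438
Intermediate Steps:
P(c, O) = -12 + 24/c (P(c, O) = -4*(3/1 - 6/c) = -4*(3*1 - 6/c) = -4*(3 - 6/c) = -12 + 24/c)
(P(v(-2, 1), -10) - 145)*(-86) = ((-12 + 24/1) - 145)*(-86) = ((-12 + 24*1) - 145)*(-86) = ((-12 + 24) - 145)*(-86) = (12 - 145)*(-86) = -133*(-86) = 11438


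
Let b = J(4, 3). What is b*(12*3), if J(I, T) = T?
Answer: 108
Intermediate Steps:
b = 3
b*(12*3) = 3*(12*3) = 3*36 = 108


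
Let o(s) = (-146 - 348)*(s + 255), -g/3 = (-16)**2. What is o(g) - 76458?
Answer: 176964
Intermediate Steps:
g = -768 (g = -3*(-16)**2 = -3*256 = -768)
o(s) = -125970 - 494*s (o(s) = -494*(255 + s) = -125970 - 494*s)
o(g) - 76458 = (-125970 - 494*(-768)) - 76458 = (-125970 + 379392) - 76458 = 253422 - 76458 = 176964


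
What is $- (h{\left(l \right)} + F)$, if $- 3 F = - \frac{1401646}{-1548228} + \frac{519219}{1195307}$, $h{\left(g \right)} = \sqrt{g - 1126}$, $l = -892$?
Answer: $\frac{1239633334627}{2775911648994} - i \sqrt{2018} \approx 0.44657 - 44.922 i$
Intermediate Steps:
$h{\left(g \right)} = \sqrt{-1126 + g}$
$F = - \frac{1239633334627}{2775911648994}$ ($F = - \frac{- \frac{1401646}{-1548228} + \frac{519219}{1195307}}{3} = - \frac{\left(-1401646\right) \left(- \frac{1}{1548228}\right) + 519219 \cdot \frac{1}{1195307}}{3} = - \frac{\frac{700823}{774114} + \frac{519219}{1195307}}{3} = \left(- \frac{1}{3}\right) \frac{1239633334627}{925303882998} = - \frac{1239633334627}{2775911648994} \approx -0.44657$)
$- (h{\left(l \right)} + F) = - (\sqrt{-1126 - 892} - \frac{1239633334627}{2775911648994}) = - (\sqrt{-2018} - \frac{1239633334627}{2775911648994}) = - (i \sqrt{2018} - \frac{1239633334627}{2775911648994}) = - (- \frac{1239633334627}{2775911648994} + i \sqrt{2018}) = \frac{1239633334627}{2775911648994} - i \sqrt{2018}$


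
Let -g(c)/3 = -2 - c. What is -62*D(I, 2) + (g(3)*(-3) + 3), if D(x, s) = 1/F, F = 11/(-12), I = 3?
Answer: 282/11 ≈ 25.636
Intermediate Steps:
F = -11/12 (F = 11*(-1/12) = -11/12 ≈ -0.91667)
g(c) = 6 + 3*c (g(c) = -3*(-2 - c) = 6 + 3*c)
D(x, s) = -12/11 (D(x, s) = 1/(-11/12) = -12/11)
-62*D(I, 2) + (g(3)*(-3) + 3) = -62*(-12/11) + ((6 + 3*3)*(-3) + 3) = 744/11 + ((6 + 9)*(-3) + 3) = 744/11 + (15*(-3) + 3) = 744/11 + (-45 + 3) = 744/11 - 42 = 282/11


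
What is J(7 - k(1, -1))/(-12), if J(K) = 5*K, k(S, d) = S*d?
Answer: -10/3 ≈ -3.3333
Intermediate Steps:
J(7 - k(1, -1))/(-12) = (5*(7 - (-1)))/(-12) = (5*(7 - 1*(-1)))*(-1/12) = (5*(7 + 1))*(-1/12) = (5*8)*(-1/12) = 40*(-1/12) = -10/3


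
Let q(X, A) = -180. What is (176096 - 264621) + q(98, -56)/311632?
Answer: -6896805745/77908 ≈ -88525.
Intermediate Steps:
(176096 - 264621) + q(98, -56)/311632 = (176096 - 264621) - 180/311632 = -88525 - 180*1/311632 = -88525 - 45/77908 = -6896805745/77908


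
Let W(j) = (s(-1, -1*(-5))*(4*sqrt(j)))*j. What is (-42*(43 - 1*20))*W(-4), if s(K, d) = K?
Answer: -30912*I ≈ -30912.0*I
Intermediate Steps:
W(j) = -4*j**(3/2) (W(j) = (-4*sqrt(j))*j = -4*j**(3/2))
(-42*(43 - 1*20))*W(-4) = (-42*(43 - 1*20))*(-(-32)*I) = (-42*(43 - 20))*(-(-32)*I) = (-42*23)*(32*I) = -30912*I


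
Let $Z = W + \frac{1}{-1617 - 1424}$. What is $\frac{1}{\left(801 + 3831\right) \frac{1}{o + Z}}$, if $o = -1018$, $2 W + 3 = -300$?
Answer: $- \frac{2370967}{9390608} \approx -0.25248$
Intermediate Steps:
$W = - \frac{303}{2}$ ($W = - \frac{3}{2} + \frac{1}{2} \left(-300\right) = - \frac{3}{2} - 150 = - \frac{303}{2} \approx -151.5$)
$Z = - \frac{921425}{6082}$ ($Z = - \frac{303}{2} + \frac{1}{-1617 - 1424} = - \frac{303}{2} + \frac{1}{-3041} = - \frac{303}{2} - \frac{1}{3041} = - \frac{921425}{6082} \approx -151.5$)
$\frac{1}{\left(801 + 3831\right) \frac{1}{o + Z}} = \frac{1}{\left(801 + 3831\right) \frac{1}{-1018 - \frac{921425}{6082}}} = \frac{1}{4632 \frac{1}{- \frac{7112901}{6082}}} = \frac{1}{4632 \left(- \frac{6082}{7112901}\right)} = \frac{1}{- \frac{9390608}{2370967}} = - \frac{2370967}{9390608}$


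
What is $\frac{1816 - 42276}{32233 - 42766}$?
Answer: $\frac{40460}{10533} \approx 3.8413$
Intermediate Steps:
$\frac{1816 - 42276}{32233 - 42766} = - \frac{40460}{32233 - 42766} = - \frac{40460}{-10533} = \left(-40460\right) \left(- \frac{1}{10533}\right) = \frac{40460}{10533}$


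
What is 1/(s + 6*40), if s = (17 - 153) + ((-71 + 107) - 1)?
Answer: 1/139 ≈ 0.0071942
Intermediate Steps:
s = -101 (s = -136 + (36 - 1) = -136 + 35 = -101)
1/(s + 6*40) = 1/(-101 + 6*40) = 1/(-101 + 240) = 1/139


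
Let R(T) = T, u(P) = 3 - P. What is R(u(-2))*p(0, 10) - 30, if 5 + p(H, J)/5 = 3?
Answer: -80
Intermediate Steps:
p(H, J) = -10 (p(H, J) = -25 + 5*3 = -25 + 15 = -10)
R(u(-2))*p(0, 10) - 30 = (3 - 1*(-2))*(-10) - 30 = (3 + 2)*(-10) - 30 = 5*(-10) - 30 = -50 - 30 = -80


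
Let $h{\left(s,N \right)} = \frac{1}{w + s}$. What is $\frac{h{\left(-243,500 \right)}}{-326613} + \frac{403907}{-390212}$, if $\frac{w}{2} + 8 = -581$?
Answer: $- \frac{187460134213999}{181104051289476} \approx -1.0351$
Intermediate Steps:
$w = -1178$ ($w = -16 + 2 \left(-581\right) = -16 - 1162 = -1178$)
$h{\left(s,N \right)} = \frac{1}{-1178 + s}$
$\frac{h{\left(-243,500 \right)}}{-326613} + \frac{403907}{-390212} = \frac{1}{\left(-1178 - 243\right) \left(-326613\right)} + \frac{403907}{-390212} = \frac{1}{-1421} \left(- \frac{1}{326613}\right) + 403907 \left(- \frac{1}{390212}\right) = \left(- \frac{1}{1421}\right) \left(- \frac{1}{326613}\right) - \frac{403907}{390212} = \frac{1}{464117073} - \frac{403907}{390212} = - \frac{187460134213999}{181104051289476}$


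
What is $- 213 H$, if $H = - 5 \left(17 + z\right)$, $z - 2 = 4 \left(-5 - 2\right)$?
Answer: $-9585$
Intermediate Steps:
$z = -26$ ($z = 2 + 4 \left(-5 - 2\right) = 2 + 4 \left(-7\right) = 2 - 28 = -26$)
$H = 45$ ($H = - 5 \left(17 - 26\right) = \left(-5\right) \left(-9\right) = 45$)
$- 213 H = \left(-213\right) 45 = -9585$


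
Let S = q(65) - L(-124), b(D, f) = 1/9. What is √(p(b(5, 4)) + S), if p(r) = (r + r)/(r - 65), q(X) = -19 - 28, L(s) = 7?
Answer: I*√1151137/146 ≈ 7.3487*I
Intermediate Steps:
b(D, f) = ⅑
q(X) = -47
p(r) = 2*r/(-65 + r) (p(r) = (2*r)/(-65 + r) = 2*r/(-65 + r))
S = -54 (S = -47 - 1*7 = -47 - 7 = -54)
√(p(b(5, 4)) + S) = √(2*(⅑)/(-65 + ⅑) - 54) = √(2*(⅑)/(-584/9) - 54) = √(2*(⅑)*(-9/584) - 54) = √(-1/292 - 54) = √(-15769/292) = I*√1151137/146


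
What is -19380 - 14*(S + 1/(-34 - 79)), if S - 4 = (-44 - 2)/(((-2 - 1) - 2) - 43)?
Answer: -26373241/1356 ≈ -19449.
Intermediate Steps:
S = 119/24 (S = 4 + (-44 - 2)/(((-2 - 1) - 2) - 43) = 4 - 46/((-3 - 2) - 43) = 4 - 46/(-5 - 43) = 4 - 46/(-48) = 4 - 46*(-1/48) = 4 + 23/24 = 119/24 ≈ 4.9583)
-19380 - 14*(S + 1/(-34 - 79)) = -19380 - 14*(119/24 + 1/(-34 - 79)) = -19380 - 14*(119/24 + 1/(-113)) = -19380 - 14*(119/24 - 1/113) = -19380 - 14*13423/2712 = -19380 - 93961/1356 = -26373241/1356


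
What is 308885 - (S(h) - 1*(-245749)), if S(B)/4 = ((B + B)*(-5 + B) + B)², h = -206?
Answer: -30085533168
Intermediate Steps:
S(B) = 4*(B + 2*B*(-5 + B))² (S(B) = 4*((B + B)*(-5 + B) + B)² = 4*((2*B)*(-5 + B) + B)² = 4*(2*B*(-5 + B) + B)² = 4*(B + 2*B*(-5 + B))²)
308885 - (S(h) - 1*(-245749)) = 308885 - (4*(-206)²*(-9 + 2*(-206))² - 1*(-245749)) = 308885 - (4*42436*(-9 - 412)² + 245749) = 308885 - (4*42436*(-421)² + 245749) = 308885 - (4*42436*177241 + 245749) = 308885 - (30085596304 + 245749) = 308885 - 1*30085842053 = 308885 - 30085842053 = -30085533168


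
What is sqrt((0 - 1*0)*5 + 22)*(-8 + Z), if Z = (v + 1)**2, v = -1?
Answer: -8*sqrt(22) ≈ -37.523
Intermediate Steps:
Z = 0 (Z = (-1 + 1)**2 = 0**2 = 0)
sqrt((0 - 1*0)*5 + 22)*(-8 + Z) = sqrt((0 - 1*0)*5 + 22)*(-8 + 0) = sqrt((0 + 0)*5 + 22)*(-8) = sqrt(0*5 + 22)*(-8) = sqrt(0 + 22)*(-8) = sqrt(22)*(-8) = -8*sqrt(22)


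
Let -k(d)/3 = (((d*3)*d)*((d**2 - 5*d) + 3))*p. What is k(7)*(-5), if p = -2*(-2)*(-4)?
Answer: -599760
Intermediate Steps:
p = -16 (p = 4*(-4) = -16)
k(d) = 144*d**2*(3 + d**2 - 5*d) (k(d) = -3*((d*3)*d)*((d**2 - 5*d) + 3)*(-16) = -3*((3*d)*d)*(3 + d**2 - 5*d)*(-16) = -3*(3*d**2)*(3 + d**2 - 5*d)*(-16) = -3*3*d**2*(3 + d**2 - 5*d)*(-16) = -(-144)*d**2*(3 + d**2 - 5*d) = 144*d**2*(3 + d**2 - 5*d))
k(7)*(-5) = (144*7**2*(3 + 7**2 - 5*7))*(-5) = (144*49*(3 + 49 - 35))*(-5) = (144*49*17)*(-5) = 119952*(-5) = -599760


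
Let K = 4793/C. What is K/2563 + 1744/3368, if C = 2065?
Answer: 1155803563/2228182495 ≈ 0.51872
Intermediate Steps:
K = 4793/2065 ≈ 2.3211
K/2563 + 1744/3368 = (4793/2065)/2563 + 1744/3368 = (4793/2065)*(1/2563) + 1744*(1/3368) = 4793/5292595 + 218/421 = 1155803563/2228182495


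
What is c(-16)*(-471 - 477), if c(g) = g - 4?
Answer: 18960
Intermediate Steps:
c(g) = -4 + g
c(-16)*(-471 - 477) = (-4 - 16)*(-471 - 477) = -20*(-948) = 18960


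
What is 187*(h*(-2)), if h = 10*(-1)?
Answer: 3740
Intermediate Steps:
h = -10
187*(h*(-2)) = 187*(-10*(-2)) = 187*20 = 3740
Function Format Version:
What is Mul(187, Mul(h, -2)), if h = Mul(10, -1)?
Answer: 3740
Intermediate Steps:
h = -10
Mul(187, Mul(h, -2)) = Mul(187, Mul(-10, -2)) = Mul(187, 20) = 3740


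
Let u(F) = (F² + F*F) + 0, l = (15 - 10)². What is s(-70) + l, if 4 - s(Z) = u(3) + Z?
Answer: 81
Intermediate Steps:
l = 25 (l = 5² = 25)
u(F) = 2*F² (u(F) = (F² + F²) + 0 = 2*F² + 0 = 2*F²)
s(Z) = -14 - Z (s(Z) = 4 - (2*3² + Z) = 4 - (2*9 + Z) = 4 - (18 + Z) = 4 + (-18 - Z) = -14 - Z)
s(-70) + l = (-14 - 1*(-70)) + 25 = (-14 + 70) + 25 = 56 + 25 = 81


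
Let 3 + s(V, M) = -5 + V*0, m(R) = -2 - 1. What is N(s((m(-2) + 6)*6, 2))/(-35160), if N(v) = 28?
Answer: -7/8790 ≈ -0.00079636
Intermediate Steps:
m(R) = -3
s(V, M) = -8 (s(V, M) = -3 + (-5 + V*0) = -3 + (-5 + 0) = -3 - 5 = -8)
N(s((m(-2) + 6)*6, 2))/(-35160) = 28/(-35160) = 28*(-1/35160) = -7/8790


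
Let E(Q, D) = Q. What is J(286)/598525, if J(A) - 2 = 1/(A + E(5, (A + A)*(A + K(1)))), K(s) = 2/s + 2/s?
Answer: 583/174170775 ≈ 3.3473e-6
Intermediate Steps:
K(s) = 4/s
J(A) = 2 + 1/(5 + A) (J(A) = 2 + 1/(A + 5) = 2 + 1/(5 + A))
J(286)/598525 = ((11 + 2*286)/(5 + 286))/598525 = ((11 + 572)/291)*(1/598525) = ((1/291)*583)*(1/598525) = (583/291)*(1/598525) = 583/174170775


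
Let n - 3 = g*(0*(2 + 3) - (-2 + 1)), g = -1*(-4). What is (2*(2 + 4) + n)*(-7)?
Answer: -133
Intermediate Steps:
g = 4
n = 7 (n = 3 + 4*(0*(2 + 3) - (-2 + 1)) = 3 + 4*(0*5 - 1*(-1)) = 3 + 4*(0 + 1) = 3 + 4*1 = 3 + 4 = 7)
(2*(2 + 4) + n)*(-7) = (2*(2 + 4) + 7)*(-7) = (2*6 + 7)*(-7) = (12 + 7)*(-7) = 19*(-7) = -133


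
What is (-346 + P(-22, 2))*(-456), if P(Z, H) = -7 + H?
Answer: 160056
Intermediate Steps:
(-346 + P(-22, 2))*(-456) = (-346 + (-7 + 2))*(-456) = (-346 - 5)*(-456) = -351*(-456) = 160056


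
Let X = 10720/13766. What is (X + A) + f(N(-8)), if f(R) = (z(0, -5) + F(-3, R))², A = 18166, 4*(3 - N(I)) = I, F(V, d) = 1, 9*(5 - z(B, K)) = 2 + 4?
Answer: 1127139490/61947 ≈ 18195.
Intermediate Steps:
z(B, K) = 13/3 (z(B, K) = 5 - (2 + 4)/9 = 5 - ⅑*6 = 5 - ⅔ = 13/3)
N(I) = 3 - I/4
X = 5360/6883 (X = 10720*(1/13766) = 5360/6883 ≈ 0.77873)
f(R) = 256/9 (f(R) = (13/3 + 1)² = (16/3)² = 256/9)
(X + A) + f(N(-8)) = (5360/6883 + 18166) + 256/9 = 125041938/6883 + 256/9 = 1127139490/61947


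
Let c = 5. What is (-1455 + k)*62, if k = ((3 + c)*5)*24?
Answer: -30690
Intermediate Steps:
k = 960 (k = ((3 + 5)*5)*24 = (8*5)*24 = 40*24 = 960)
(-1455 + k)*62 = (-1455 + 960)*62 = -495*62 = -30690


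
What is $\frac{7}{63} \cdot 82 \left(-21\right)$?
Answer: $- \frac{574}{3} \approx -191.33$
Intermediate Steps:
$\frac{7}{63} \cdot 82 \left(-21\right) = 7 \cdot \frac{1}{63} \cdot 82 \left(-21\right) = \frac{1}{9} \cdot 82 \left(-21\right) = \frac{82}{9} \left(-21\right) = - \frac{574}{3}$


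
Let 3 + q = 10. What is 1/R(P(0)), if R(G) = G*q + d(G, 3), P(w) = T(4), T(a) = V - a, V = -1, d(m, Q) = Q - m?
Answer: -1/27 ≈ -0.037037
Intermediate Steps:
q = 7 (q = -3 + 10 = 7)
T(a) = -1 - a
P(w) = -5 (P(w) = -1 - 1*4 = -1 - 4 = -5)
R(G) = 3 + 6*G (R(G) = G*7 + (3 - G) = 7*G + (3 - G) = 3 + 6*G)
1/R(P(0)) = 1/(3 + 6*(-5)) = 1/(3 - 30) = 1/(-27) = -1/27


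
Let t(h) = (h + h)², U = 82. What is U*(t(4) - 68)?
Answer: -328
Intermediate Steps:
t(h) = 4*h² (t(h) = (2*h)² = 4*h²)
U*(t(4) - 68) = 82*(4*4² - 68) = 82*(4*16 - 68) = 82*(64 - 68) = 82*(-4) = -328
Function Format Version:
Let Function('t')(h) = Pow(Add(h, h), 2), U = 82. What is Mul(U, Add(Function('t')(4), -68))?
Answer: -328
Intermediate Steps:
Function('t')(h) = Mul(4, Pow(h, 2)) (Function('t')(h) = Pow(Mul(2, h), 2) = Mul(4, Pow(h, 2)))
Mul(U, Add(Function('t')(4), -68)) = Mul(82, Add(Mul(4, Pow(4, 2)), -68)) = Mul(82, Add(Mul(4, 16), -68)) = Mul(82, Add(64, -68)) = Mul(82, -4) = -328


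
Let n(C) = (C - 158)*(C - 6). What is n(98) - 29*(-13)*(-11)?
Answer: -9667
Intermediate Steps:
n(C) = (-158 + C)*(-6 + C)
n(98) - 29*(-13)*(-11) = (948 + 98² - 164*98) - 29*(-13)*(-11) = (948 + 9604 - 16072) + 377*(-11) = -5520 - 4147 = -9667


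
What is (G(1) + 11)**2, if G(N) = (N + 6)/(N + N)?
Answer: 841/4 ≈ 210.25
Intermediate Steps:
G(N) = (6 + N)/(2*N) (G(N) = (6 + N)/((2*N)) = (6 + N)*(1/(2*N)) = (6 + N)/(2*N))
(G(1) + 11)**2 = ((1/2)*(6 + 1)/1 + 11)**2 = ((1/2)*1*7 + 11)**2 = (7/2 + 11)**2 = (29/2)**2 = 841/4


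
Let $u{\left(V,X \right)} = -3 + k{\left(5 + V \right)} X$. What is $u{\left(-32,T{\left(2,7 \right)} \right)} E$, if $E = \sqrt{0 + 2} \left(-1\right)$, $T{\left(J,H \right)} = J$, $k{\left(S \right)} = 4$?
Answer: $- 5 \sqrt{2} \approx -7.0711$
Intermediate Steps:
$u{\left(V,X \right)} = -3 + 4 X$
$E = - \sqrt{2}$ ($E = \sqrt{2} \left(-1\right) = - \sqrt{2} \approx -1.4142$)
$u{\left(-32,T{\left(2,7 \right)} \right)} E = \left(-3 + 4 \cdot 2\right) \left(- \sqrt{2}\right) = \left(-3 + 8\right) \left(- \sqrt{2}\right) = 5 \left(- \sqrt{2}\right) = - 5 \sqrt{2}$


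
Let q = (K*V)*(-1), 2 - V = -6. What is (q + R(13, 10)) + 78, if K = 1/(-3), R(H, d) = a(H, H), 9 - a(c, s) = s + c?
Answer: 191/3 ≈ 63.667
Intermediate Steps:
a(c, s) = 9 - c - s (a(c, s) = 9 - (s + c) = 9 - (c + s) = 9 + (-c - s) = 9 - c - s)
R(H, d) = 9 - 2*H (R(H, d) = 9 - H - H = 9 - 2*H)
V = 8 (V = 2 - 1*(-6) = 2 + 6 = 8)
K = -⅓ ≈ -0.33333
q = 8/3 (q = -⅓*8*(-1) = -8/3*(-1) = 8/3 ≈ 2.6667)
(q + R(13, 10)) + 78 = (8/3 + (9 - 2*13)) + 78 = (8/3 + (9 - 26)) + 78 = (8/3 - 17) + 78 = -43/3 + 78 = 191/3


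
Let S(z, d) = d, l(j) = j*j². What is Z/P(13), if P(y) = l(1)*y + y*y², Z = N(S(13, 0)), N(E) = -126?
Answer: -63/1105 ≈ -0.057014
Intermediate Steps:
l(j) = j³
Z = -126
P(y) = y + y³ (P(y) = 1³*y + y*y² = 1*y + y³ = y + y³)
Z/P(13) = -126/(13 + 13³) = -126/(13 + 2197) = -126/2210 = -126*1/2210 = -63/1105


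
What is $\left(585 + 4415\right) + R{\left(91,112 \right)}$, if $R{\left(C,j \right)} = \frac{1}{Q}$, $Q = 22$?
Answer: $\frac{110001}{22} \approx 5000.0$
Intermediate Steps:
$R{\left(C,j \right)} = \frac{1}{22}$
$\left(585 + 4415\right) + R{\left(91,112 \right)} = \left(585 + 4415\right) + \frac{1}{22} = 5000 + \frac{1}{22} = \frac{110001}{22}$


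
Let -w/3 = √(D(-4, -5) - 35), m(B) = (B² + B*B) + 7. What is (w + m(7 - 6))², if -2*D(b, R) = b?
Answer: 9*(3 - I*√33)² ≈ -216.0 - 310.21*I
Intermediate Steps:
D(b, R) = -b/2
m(B) = 7 + 2*B² (m(B) = (B² + B²) + 7 = 2*B² + 7 = 7 + 2*B²)
w = -3*I*√33 (w = -3*√(-½*(-4) - 35) = -3*√(2 - 35) = -3*I*√33 ≈ -17.234*I)
(w + m(7 - 6))² = (-3*I*√33 + (7 + 2*(7 - 6)²))² = (-3*I*√33 + (7 + 2*1²))² = (-3*I*√33 + (7 + 2*1))² = (-3*I*√33 + (7 + 2))² = (-3*I*√33 + 9)² = (9 - 3*I*√33)²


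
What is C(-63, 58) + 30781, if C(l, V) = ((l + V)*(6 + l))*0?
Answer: 30781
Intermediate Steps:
C(l, V) = 0 (C(l, V) = ((V + l)*(6 + l))*0 = ((6 + l)*(V + l))*0 = 0)
C(-63, 58) + 30781 = 0 + 30781 = 30781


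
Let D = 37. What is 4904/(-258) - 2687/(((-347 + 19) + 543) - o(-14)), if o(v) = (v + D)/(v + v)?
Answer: -24522880/779547 ≈ -31.458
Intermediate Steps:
o(v) = (37 + v)/(2*v) (o(v) = (v + 37)/(v + v) = (37 + v)/((2*v)) = (37 + v)*(1/(2*v)) = (37 + v)/(2*v))
4904/(-258) - 2687/(((-347 + 19) + 543) - o(-14)) = 4904/(-258) - 2687/(((-347 + 19) + 543) - (37 - 14)/(2*(-14))) = 4904*(-1/258) - 2687/((-328 + 543) - (-1)*23/(2*14)) = -2452/129 - 2687/(215 - 1*(-23/28)) = -2452/129 - 2687/(215 + 23/28) = -2452/129 - 2687/6043/28 = -2452/129 - 2687*28/6043 = -2452/129 - 75236/6043 = -24522880/779547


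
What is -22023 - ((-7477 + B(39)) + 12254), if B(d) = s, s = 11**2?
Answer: -26921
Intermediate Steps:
s = 121
B(d) = 121
-22023 - ((-7477 + B(39)) + 12254) = -22023 - ((-7477 + 121) + 12254) = -22023 - (-7356 + 12254) = -22023 - 1*4898 = -22023 - 4898 = -26921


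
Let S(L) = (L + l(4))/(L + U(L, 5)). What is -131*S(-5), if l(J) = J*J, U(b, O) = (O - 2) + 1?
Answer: 1441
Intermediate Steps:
U(b, O) = -1 + O (U(b, O) = (-2 + O) + 1 = -1 + O)
l(J) = J²
S(L) = (16 + L)/(4 + L) (S(L) = (L + 4²)/(L + (-1 + 5)) = (L + 16)/(L + 4) = (16 + L)/(4 + L))
-131*S(-5) = -131*(16 - 5)/(4 - 5) = -131*11/(-1) = -(-131)*11 = -131*(-11) = 1441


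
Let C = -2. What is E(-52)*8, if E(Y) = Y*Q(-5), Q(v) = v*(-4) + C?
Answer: -7488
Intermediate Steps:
Q(v) = -2 - 4*v (Q(v) = v*(-4) - 2 = -4*v - 2 = -2 - 4*v)
E(Y) = 18*Y (E(Y) = Y*(-2 - 4*(-5)) = Y*(-2 + 20) = Y*18 = 18*Y)
E(-52)*8 = (18*(-52))*8 = -936*8 = -7488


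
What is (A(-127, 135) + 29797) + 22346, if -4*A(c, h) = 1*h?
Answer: 208437/4 ≈ 52109.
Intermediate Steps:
A(c, h) = -h/4
(A(-127, 135) + 29797) + 22346 = (-¼*135 + 29797) + 22346 = (-135/4 + 29797) + 22346 = 119053/4 + 22346 = 208437/4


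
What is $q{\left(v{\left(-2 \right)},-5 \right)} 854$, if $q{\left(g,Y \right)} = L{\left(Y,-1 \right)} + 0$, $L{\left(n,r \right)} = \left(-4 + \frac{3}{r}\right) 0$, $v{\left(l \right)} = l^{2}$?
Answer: $0$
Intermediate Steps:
$L{\left(n,r \right)} = 0$
$q{\left(g,Y \right)} = 0$ ($q{\left(g,Y \right)} = 0 + 0 = 0$)
$q{\left(v{\left(-2 \right)},-5 \right)} 854 = 0 \cdot 854 = 0$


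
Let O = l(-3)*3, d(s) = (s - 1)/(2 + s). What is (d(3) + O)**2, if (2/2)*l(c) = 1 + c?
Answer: 784/25 ≈ 31.360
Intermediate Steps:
l(c) = 1 + c
d(s) = (-1 + s)/(2 + s)
O = -6 (O = (1 - 3)*3 = -2*3 = -6)
(d(3) + O)**2 = ((-1 + 3)/(2 + 3) - 6)**2 = (2/5 - 6)**2 = (-28/5)**2 = 784/25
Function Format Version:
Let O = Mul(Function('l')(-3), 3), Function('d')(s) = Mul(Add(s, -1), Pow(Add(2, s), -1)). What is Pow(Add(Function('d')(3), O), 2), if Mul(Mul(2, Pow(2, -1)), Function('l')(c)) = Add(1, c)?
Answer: Rational(784, 25) ≈ 31.360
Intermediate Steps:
Function('l')(c) = Add(1, c)
Function('d')(s) = Mul(Pow(Add(2, s), -1), Add(-1, s)) (Function('d')(s) = Mul(Add(-1, s), Pow(Add(2, s), -1)) = Mul(Pow(Add(2, s), -1), Add(-1, s)))
O = -6 (O = Mul(Add(1, -3), 3) = Mul(-2, 3) = -6)
Pow(Add(Function('d')(3), O), 2) = Pow(Add(Mul(Pow(Add(2, 3), -1), Add(-1, 3)), -6), 2) = Pow(Add(Mul(Pow(5, -1), 2), -6), 2) = Pow(Add(Mul(Rational(1, 5), 2), -6), 2) = Pow(Add(Rational(2, 5), -6), 2) = Pow(Rational(-28, 5), 2) = Rational(784, 25)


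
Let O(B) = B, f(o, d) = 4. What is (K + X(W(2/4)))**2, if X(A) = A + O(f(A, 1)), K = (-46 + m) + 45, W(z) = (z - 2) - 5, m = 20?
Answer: 1089/4 ≈ 272.25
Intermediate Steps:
W(z) = -7 + z (W(z) = (-2 + z) - 5 = -7 + z)
K = 19 (K = (-46 + 20) + 45 = -26 + 45 = 19)
X(A) = 4 + A (X(A) = A + 4 = 4 + A)
(K + X(W(2/4)))**2 = (19 + (4 + (-7 + 2/4)))**2 = (19 + (4 + (-7 + 2*(1/4))))**2 = (19 + (4 + (-7 + 1/2)))**2 = (19 + (4 - 13/2))**2 = (19 - 5/2)**2 = (33/2)**2 = 1089/4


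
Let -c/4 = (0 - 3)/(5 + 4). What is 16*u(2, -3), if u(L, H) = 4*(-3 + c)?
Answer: -320/3 ≈ -106.67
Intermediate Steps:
c = 4/3 (c = -4*(0 - 3)/(5 + 4) = -(-12)/9 = -4*(-1/3) = 4/3 ≈ 1.3333)
u(L, H) = -20/3 (u(L, H) = 4*(-3 + 4/3) = 4*(-5/3) = -20/3)
16*u(2, -3) = 16*(-20/3) = -320/3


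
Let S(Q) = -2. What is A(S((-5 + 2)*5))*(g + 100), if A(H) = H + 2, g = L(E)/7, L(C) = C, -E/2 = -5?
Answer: 0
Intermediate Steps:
E = 10 (E = -2*(-5) = 10)
g = 10/7 ≈ 1.4286
A(H) = 2 + H
A(S((-5 + 2)*5))*(g + 100) = (2 - 2)*(10/7 + 100) = 0*(710/7) = 0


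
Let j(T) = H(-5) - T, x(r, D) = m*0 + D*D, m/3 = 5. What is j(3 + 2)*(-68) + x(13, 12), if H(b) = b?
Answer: 824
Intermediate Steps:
m = 15 (m = 3*5 = 15)
x(r, D) = D² (x(r, D) = 15*0 + D*D = 0 + D² = D²)
j(T) = -5 - T
j(3 + 2)*(-68) + x(13, 12) = (-5 - (3 + 2))*(-68) + 12² = (-5 - 1*5)*(-68) + 144 = (-5 - 5)*(-68) + 144 = -10*(-68) + 144 = 680 + 144 = 824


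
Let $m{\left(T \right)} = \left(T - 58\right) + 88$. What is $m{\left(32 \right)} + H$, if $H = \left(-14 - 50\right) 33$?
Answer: $-2050$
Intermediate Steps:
$H = -2112$ ($H = \left(-64\right) 33 = -2112$)
$m{\left(T \right)} = 30 + T$ ($m{\left(T \right)} = \left(-58 + T\right) + 88 = 30 + T$)
$m{\left(32 \right)} + H = \left(30 + 32\right) - 2112 = 62 - 2112 = -2050$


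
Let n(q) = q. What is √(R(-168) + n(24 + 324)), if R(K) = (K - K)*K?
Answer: 2*√87 ≈ 18.655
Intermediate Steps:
R(K) = 0 (R(K) = 0*K = 0)
√(R(-168) + n(24 + 324)) = √(0 + (24 + 324)) = √(0 + 348) = √348 = 2*√87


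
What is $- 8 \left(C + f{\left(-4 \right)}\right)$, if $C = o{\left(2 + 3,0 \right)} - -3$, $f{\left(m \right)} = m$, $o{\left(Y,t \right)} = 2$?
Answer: $-8$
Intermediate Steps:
$C = 5$ ($C = 2 - -3 = 2 + 3 = 5$)
$- 8 \left(C + f{\left(-4 \right)}\right) = - 8 \left(5 - 4\right) = \left(-8\right) 1 = -8$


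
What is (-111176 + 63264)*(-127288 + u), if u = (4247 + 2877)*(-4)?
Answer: 7463923008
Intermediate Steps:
u = -28496 (u = 7124*(-4) = -28496)
(-111176 + 63264)*(-127288 + u) = (-111176 + 63264)*(-127288 - 28496) = -47912*(-155784) = 7463923008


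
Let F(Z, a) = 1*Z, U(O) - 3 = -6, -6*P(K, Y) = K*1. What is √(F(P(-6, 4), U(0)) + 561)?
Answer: √562 ≈ 23.707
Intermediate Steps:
P(K, Y) = -K/6
U(O) = -3 (U(O) = 3 - 6 = -3)
F(Z, a) = Z
√(F(P(-6, 4), U(0)) + 561) = √(-⅙*(-6) + 561) = √(1 + 561) = √562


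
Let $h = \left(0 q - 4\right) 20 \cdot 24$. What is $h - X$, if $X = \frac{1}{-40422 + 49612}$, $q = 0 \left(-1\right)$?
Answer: $- \frac{17644801}{9190} \approx -1920.0$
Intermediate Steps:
$q = 0$
$X = \frac{1}{9190} \approx 0.00010881$
$h = -1920$ ($h = \left(0 \cdot 0 - 4\right) 20 \cdot 24 = \left(0 - 4\right) 20 \cdot 24 = \left(-4\right) 20 \cdot 24 = \left(-80\right) 24 = -1920$)
$h - X = -1920 - \frac{1}{9190} = - \frac{17644801}{9190}$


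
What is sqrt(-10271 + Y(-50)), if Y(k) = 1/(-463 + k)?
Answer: 4*I*sqrt(18770898)/171 ≈ 101.35*I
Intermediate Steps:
sqrt(-10271 + Y(-50)) = sqrt(-10271 + 1/(-463 - 50)) = sqrt(-10271 + 1/(-513)) = sqrt(-10271 - 1/513) = sqrt(-5269024/513) = 4*I*sqrt(18770898)/171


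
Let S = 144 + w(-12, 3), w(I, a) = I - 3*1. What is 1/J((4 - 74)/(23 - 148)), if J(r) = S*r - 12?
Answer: 25/1506 ≈ 0.016600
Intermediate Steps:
w(I, a) = -3 + I (w(I, a) = I - 3 = -3 + I)
S = 129 (S = 144 + (-3 - 12) = 144 - 15 = 129)
J(r) = -12 + 129*r (J(r) = 129*r - 12 = -12 + 129*r)
1/J((4 - 74)/(23 - 148)) = 1/(-12 + 129*((4 - 74)/(23 - 148))) = 1/(-12 + 129*(-70/(-125))) = 1/(-12 + 129*(-70*(-1/125))) = 1/(-12 + 129*(14/25)) = 1/(-12 + 1806/25) = 1/(1506/25) = 25/1506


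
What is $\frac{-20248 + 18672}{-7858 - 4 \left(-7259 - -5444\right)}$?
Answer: $\frac{788}{299} \approx 2.6355$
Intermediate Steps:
$\frac{-20248 + 18672}{-7858 - 4 \left(-7259 - -5444\right)} = - \frac{1576}{-7858 - 4 \left(-7259 + 5444\right)} = - \frac{1576}{-7858 - -7260} = - \frac{1576}{-7858 + 7260} = - \frac{1576}{-598} = \left(-1576\right) \left(- \frac{1}{598}\right) = \frac{788}{299}$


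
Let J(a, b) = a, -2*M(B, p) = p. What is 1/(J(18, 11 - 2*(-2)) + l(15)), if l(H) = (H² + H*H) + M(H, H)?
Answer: 2/921 ≈ 0.0021716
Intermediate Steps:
M(B, p) = -p/2
l(H) = 2*H² - H/2 (l(H) = (H² + H*H) - H/2 = (H² + H²) - H/2 = 2*H² - H/2)
1/(J(18, 11 - 2*(-2)) + l(15)) = 1/(18 + (½)*15*(-1 + 4*15)) = 1/(18 + (½)*15*(-1 + 60)) = 1/(18 + (½)*15*59) = 1/(18 + 885/2) = 1/(921/2) = 2/921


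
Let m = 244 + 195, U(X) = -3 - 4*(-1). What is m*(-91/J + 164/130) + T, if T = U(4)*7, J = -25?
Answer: 701602/325 ≈ 2158.8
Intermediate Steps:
U(X) = 1 (U(X) = -3 + 4 = 1)
m = 439
T = 7 (T = 1*7 = 7)
m*(-91/J + 164/130) + T = 439*(-91/(-25) + 164/130) + 7 = 439*(-91*(-1/25) + 164*(1/130)) + 7 = 439*(91/25 + 82/65) + 7 = 439*(1593/325) + 7 = 699327/325 + 7 = 701602/325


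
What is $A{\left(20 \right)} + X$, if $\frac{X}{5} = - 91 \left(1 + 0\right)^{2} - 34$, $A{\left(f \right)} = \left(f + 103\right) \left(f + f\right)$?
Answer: $4295$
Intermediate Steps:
$A{\left(f \right)} = 2 f \left(103 + f\right)$ ($A{\left(f \right)} = \left(103 + f\right) 2 f = 2 f \left(103 + f\right)$)
$X = -625$ ($X = 5 \left(- 91 \left(1 + 0\right)^{2} - 34\right) = 5 \left(- 91 \cdot 1^{2} - 34\right) = 5 \left(\left(-91\right) 1 - 34\right) = 5 \left(-91 - 34\right) = 5 \left(-125\right) = -625$)
$A{\left(20 \right)} + X = 2 \cdot 20 \left(103 + 20\right) - 625 = 2 \cdot 20 \cdot 123 - 625 = 4920 - 625 = 4295$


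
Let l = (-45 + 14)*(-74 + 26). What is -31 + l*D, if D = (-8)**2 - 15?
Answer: 72881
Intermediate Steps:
D = 49 (D = 64 - 15 = 49)
l = 1488 (l = -31*(-48) = 1488)
-31 + l*D = -31 + 1488*49 = -31 + 72912 = 72881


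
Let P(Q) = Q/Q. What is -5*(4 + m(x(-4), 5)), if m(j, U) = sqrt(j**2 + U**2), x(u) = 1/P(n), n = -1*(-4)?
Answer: -20 - 5*sqrt(26) ≈ -45.495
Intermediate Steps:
n = 4
P(Q) = 1
x(u) = 1 (x(u) = 1/1 = 1)
m(j, U) = sqrt(U**2 + j**2)
-5*(4 + m(x(-4), 5)) = -5*(4 + sqrt(5**2 + 1**2)) = -5*(4 + sqrt(25 + 1)) = -5*(4 + sqrt(26)) = -20 - 5*sqrt(26)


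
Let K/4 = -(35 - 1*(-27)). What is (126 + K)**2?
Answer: 14884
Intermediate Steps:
K = -248 (K = 4*(-(35 - 1*(-27))) = 4*(-(35 + 27)) = 4*(-1*62) = 4*(-62) = -248)
(126 + K)**2 = (126 - 248)**2 = (-122)**2 = 14884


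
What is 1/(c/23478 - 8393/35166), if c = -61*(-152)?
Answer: 137604558/21501383 ≈ 6.3998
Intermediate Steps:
c = 9272
1/(c/23478 - 8393/35166) = 1/(9272/23478 - 8393/35166) = 1/(9272*(1/23478) - 8393*1/35166) = 1/(4636/11739 - 8393/35166) = 1/(21501383/137604558) = 137604558/21501383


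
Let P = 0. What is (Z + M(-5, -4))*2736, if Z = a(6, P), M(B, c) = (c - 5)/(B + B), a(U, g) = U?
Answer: 94392/5 ≈ 18878.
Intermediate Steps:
M(B, c) = (-5 + c)/(2*B) (M(B, c) = (-5 + c)/((2*B)) = (-5 + c)*(1/(2*B)) = (-5 + c)/(2*B))
Z = 6
(Z + M(-5, -4))*2736 = (6 + (½)*(-5 - 4)/(-5))*2736 = (6 + (½)*(-⅕)*(-9))*2736 = (6 + 9/10)*2736 = (69/10)*2736 = 94392/5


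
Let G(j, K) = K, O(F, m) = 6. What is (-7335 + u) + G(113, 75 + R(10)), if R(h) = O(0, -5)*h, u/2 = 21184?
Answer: 35168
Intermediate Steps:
u = 42368 (u = 2*21184 = 42368)
R(h) = 6*h
(-7335 + u) + G(113, 75 + R(10)) = (-7335 + 42368) + (75 + 6*10) = 35033 + (75 + 60) = 35033 + 135 = 35168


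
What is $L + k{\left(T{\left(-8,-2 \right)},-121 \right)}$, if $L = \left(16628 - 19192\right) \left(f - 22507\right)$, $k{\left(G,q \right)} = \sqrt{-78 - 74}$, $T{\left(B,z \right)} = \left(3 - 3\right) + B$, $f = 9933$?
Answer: $32239736 + 2 i \sqrt{38} \approx 3.224 \cdot 10^{7} + 12.329 i$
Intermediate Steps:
$T{\left(B,z \right)} = B$ ($T{\left(B,z \right)} = 0 + B = B$)
$k{\left(G,q \right)} = 2 i \sqrt{38}$ ($k{\left(G,q \right)} = \sqrt{-152} = 2 i \sqrt{38}$)
$L = 32239736$ ($L = \left(16628 - 19192\right) \left(9933 - 22507\right) = \left(-2564\right) \left(-12574\right) = 32239736$)
$L + k{\left(T{\left(-8,-2 \right)},-121 \right)} = 32239736 + 2 i \sqrt{38}$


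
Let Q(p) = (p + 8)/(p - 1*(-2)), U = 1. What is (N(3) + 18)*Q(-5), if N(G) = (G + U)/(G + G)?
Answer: -56/3 ≈ -18.667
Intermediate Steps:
N(G) = (1 + G)/(2*G) (N(G) = (G + 1)/(G + G) = (1 + G)/((2*G)) = (1 + G)*(1/(2*G)) = (1 + G)/(2*G))
Q(p) = (8 + p)/(2 + p) (Q(p) = (8 + p)/(p + 2) = (8 + p)/(2 + p))
(N(3) + 18)*Q(-5) = ((1/2)*(1 + 3)/3 + 18)*((8 - 5)/(2 - 5)) = ((1/2)*(1/3)*4 + 18)*(3/(-3)) = (2/3 + 18)*(-1/3*3) = (56/3)*(-1) = -56/3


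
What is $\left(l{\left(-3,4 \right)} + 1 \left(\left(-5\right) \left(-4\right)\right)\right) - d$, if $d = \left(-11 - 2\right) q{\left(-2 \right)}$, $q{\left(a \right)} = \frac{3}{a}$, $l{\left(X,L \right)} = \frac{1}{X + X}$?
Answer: $\frac{1}{3} \approx 0.33333$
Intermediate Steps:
$l{\left(X,L \right)} = \frac{1}{2 X}$
$d = \frac{39}{2}$ ($d = \left(-11 - 2\right) \frac{3}{-2} = - 13 \cdot 3 \left(- \frac{1}{2}\right) = \left(-13\right) \left(- \frac{3}{2}\right) = \frac{39}{2} \approx 19.5$)
$\left(l{\left(-3,4 \right)} + 1 \left(\left(-5\right) \left(-4\right)\right)\right) - d = \left(\frac{1}{2 \left(-3\right)} + 1 \left(\left(-5\right) \left(-4\right)\right)\right) - \frac{39}{2} = \left(\frac{1}{2} \left(- \frac{1}{3}\right) + 1 \cdot 20\right) - \frac{39}{2} = \left(- \frac{1}{6} + 20\right) - \frac{39}{2} = \frac{119}{6} - \frac{39}{2} = \frac{1}{3}$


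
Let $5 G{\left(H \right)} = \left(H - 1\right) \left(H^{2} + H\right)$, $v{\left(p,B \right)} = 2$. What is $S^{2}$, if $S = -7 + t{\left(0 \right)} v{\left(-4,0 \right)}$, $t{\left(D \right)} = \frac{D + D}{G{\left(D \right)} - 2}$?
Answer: $49$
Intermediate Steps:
$G{\left(H \right)} = \frac{\left(-1 + H\right) \left(H + H^{2}\right)}{5}$ ($G{\left(H \right)} = \frac{\left(H - 1\right) \left(H^{2} + H\right)}{5} = \frac{\left(-1 + H\right) \left(H + H^{2}\right)}{5}$)
$t{\left(D \right)} = \frac{2 D}{-2 + \frac{D \left(-1 + D^{2}\right)}{5}}$ ($t{\left(D \right)} = \frac{D + D}{\frac{D \left(-1 + D^{2}\right)}{5} - 2} = \frac{2 D}{-2 + \frac{D \left(-1 + D^{2}\right)}{5}}$)
$S = -7$ ($S = -7 + 10 \cdot 0 \frac{1}{-10 + 0^{3} - 0} \cdot 2 = -7 + 10 \cdot 0 \frac{1}{-10 + 0 + 0} \cdot 2 = -7 + 10 \cdot 0 \frac{1}{-10} \cdot 2 = -7 + 10 \cdot 0 \left(- \frac{1}{10}\right) 2 = -7 + 0 \cdot 2 = -7 + 0 = -7$)
$S^{2} = \left(-7\right)^{2} = 49$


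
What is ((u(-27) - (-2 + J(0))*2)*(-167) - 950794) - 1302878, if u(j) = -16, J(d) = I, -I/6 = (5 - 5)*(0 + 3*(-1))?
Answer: -2251668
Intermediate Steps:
I = 0 (I = -6*(5 - 5)*(0 + 3*(-1)) = -0*(0 - 3) = -0*(-3) = -6*0 = 0)
J(d) = 0
((u(-27) - (-2 + J(0))*2)*(-167) - 950794) - 1302878 = ((-16 - (-2 + 0)*2)*(-167) - 950794) - 1302878 = ((-16 - 1*(-2)*2)*(-167) - 950794) - 1302878 = ((-16 + 2*2)*(-167) - 950794) - 1302878 = ((-16 + 4)*(-167) - 950794) - 1302878 = (-12*(-167) - 950794) - 1302878 = (2004 - 950794) - 1302878 = -948790 - 1302878 = -2251668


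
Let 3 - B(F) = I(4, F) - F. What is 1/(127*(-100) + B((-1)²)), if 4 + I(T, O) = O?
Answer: -1/12693 ≈ -7.8784e-5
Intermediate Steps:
I(T, O) = -4 + O
B(F) = 7 (B(F) = 3 - ((-4 + F) - F) = 3 - 1*(-4) = 3 + 4 = 7)
1/(127*(-100) + B((-1)²)) = 1/(127*(-100) + 7) = 1/(-12700 + 7) = 1/(-12693) = -1/12693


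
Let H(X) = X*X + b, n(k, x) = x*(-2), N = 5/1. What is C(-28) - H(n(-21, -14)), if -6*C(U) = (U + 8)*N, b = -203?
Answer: -1693/3 ≈ -564.33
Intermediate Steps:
N = 5 (N = 5*1 = 5)
n(k, x) = -2*x
C(U) = -20/3 - 5*U/6 (C(U) = -(U + 8)*5/6 = -(8 + U)*5/6 = -(40 + 5*U)/6 = -20/3 - 5*U/6)
H(X) = -203 + X² (H(X) = X*X - 203 = X² - 203 = -203 + X²)
C(-28) - H(n(-21, -14)) = (-20/3 - ⅚*(-28)) - (-203 + (-2*(-14))²) = (-20/3 + 70/3) - (-203 + 28²) = 50/3 - (-203 + 784) = 50/3 - 1*581 = 50/3 - 581 = -1693/3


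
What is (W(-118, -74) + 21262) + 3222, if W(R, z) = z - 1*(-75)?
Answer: 24485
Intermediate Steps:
W(R, z) = 75 + z (W(R, z) = z + 75 = 75 + z)
(W(-118, -74) + 21262) + 3222 = ((75 - 74) + 21262) + 3222 = (1 + 21262) + 3222 = 21263 + 3222 = 24485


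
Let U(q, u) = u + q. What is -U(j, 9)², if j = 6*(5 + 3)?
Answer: -3249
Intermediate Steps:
j = 48 (j = 6*8 = 48)
U(q, u) = q + u
-U(j, 9)² = -(48 + 9)² = -1*57² = -1*3249 = -3249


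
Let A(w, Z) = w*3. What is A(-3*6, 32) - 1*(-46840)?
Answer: 46786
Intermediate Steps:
A(w, Z) = 3*w
A(-3*6, 32) - 1*(-46840) = 3*(-3*6) - 1*(-46840) = 3*(-18) + 46840 = -54 + 46840 = 46786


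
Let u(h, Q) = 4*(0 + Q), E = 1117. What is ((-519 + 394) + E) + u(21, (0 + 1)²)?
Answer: 996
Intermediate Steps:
u(h, Q) = 4*Q
((-519 + 394) + E) + u(21, (0 + 1)²) = ((-519 + 394) + 1117) + 4*(0 + 1)² = (-125 + 1117) + 4*1² = 992 + 4*1 = 992 + 4 = 996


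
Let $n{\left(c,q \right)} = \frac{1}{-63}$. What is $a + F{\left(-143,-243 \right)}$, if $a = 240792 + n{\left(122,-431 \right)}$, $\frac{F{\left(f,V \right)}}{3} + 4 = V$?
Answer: $\frac{15123212}{63} \approx 2.4005 \cdot 10^{5}$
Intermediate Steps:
$n{\left(c,q \right)} = - \frac{1}{63}$
$F{\left(f,V \right)} = -12 + 3 V$
$a = \frac{15169895}{63}$ ($a = 240792 - \frac{1}{63} = \frac{15169895}{63} \approx 2.4079 \cdot 10^{5}$)
$a + F{\left(-143,-243 \right)} = \frac{15169895}{63} + \left(-12 + 3 \left(-243\right)\right) = \frac{15169895}{63} - 741 = \frac{15123212}{63}$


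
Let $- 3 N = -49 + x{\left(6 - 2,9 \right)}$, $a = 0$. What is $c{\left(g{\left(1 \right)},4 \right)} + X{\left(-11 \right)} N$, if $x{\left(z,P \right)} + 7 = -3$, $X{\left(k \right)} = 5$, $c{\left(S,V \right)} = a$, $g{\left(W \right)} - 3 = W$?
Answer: $\frac{295}{3} \approx 98.333$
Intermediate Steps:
$g{\left(W \right)} = 3 + W$
$c{\left(S,V \right)} = 0$
$x{\left(z,P \right)} = -10$ ($x{\left(z,P \right)} = -7 - 3 = -10$)
$N = \frac{59}{3}$ ($N = - \frac{-49 - 10}{3} = \left(- \frac{1}{3}\right) \left(-59\right) = \frac{59}{3} \approx 19.667$)
$c{\left(g{\left(1 \right)},4 \right)} + X{\left(-11 \right)} N = 0 + 5 \cdot \frac{59}{3} = 0 + \frac{295}{3} = \frac{295}{3}$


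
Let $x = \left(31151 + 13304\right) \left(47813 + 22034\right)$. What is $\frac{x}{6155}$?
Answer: $\frac{621009677}{1231} \approx 5.0448 \cdot 10^{5}$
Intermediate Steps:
$x = 3105048385$ ($x = 44455 \cdot 69847 = 3105048385$)
$\frac{x}{6155} = \frac{3105048385}{6155} = 3105048385 \cdot \frac{1}{6155} = \frac{621009677}{1231}$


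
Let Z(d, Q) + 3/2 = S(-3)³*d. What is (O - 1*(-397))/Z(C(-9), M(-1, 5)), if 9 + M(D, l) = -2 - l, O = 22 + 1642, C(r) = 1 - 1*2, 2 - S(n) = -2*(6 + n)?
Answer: -4122/1027 ≈ -4.0136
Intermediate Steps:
S(n) = 14 + 2*n (S(n) = 2 - (-2)*(6 + n) = 2 - (-12 - 2*n) = 2 + (12 + 2*n) = 14 + 2*n)
C(r) = -1 (C(r) = 1 - 2 = -1)
O = 1664
M(D, l) = -11 - l (M(D, l) = -9 + (-2 - l) = -11 - l)
Z(d, Q) = -3/2 + 512*d (Z(d, Q) = -3/2 + (14 + 2*(-3))³*d = -3/2 + (14 - 6)³*d = -3/2 + 8³*d = -3/2 + 512*d)
(O - 1*(-397))/Z(C(-9), M(-1, 5)) = (1664 - 1*(-397))/(-3/2 + 512*(-1)) = (1664 + 397)/(-3/2 - 512) = 2061/(-1027/2) = 2061*(-2/1027) = -4122/1027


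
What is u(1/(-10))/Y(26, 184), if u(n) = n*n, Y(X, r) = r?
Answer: 1/18400 ≈ 5.4348e-5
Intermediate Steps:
u(n) = n**2
u(1/(-10))/Y(26, 184) = (1/(-10))**2/184 = (-1/10)**2*(1/184) = (1/100)*(1/184) = 1/18400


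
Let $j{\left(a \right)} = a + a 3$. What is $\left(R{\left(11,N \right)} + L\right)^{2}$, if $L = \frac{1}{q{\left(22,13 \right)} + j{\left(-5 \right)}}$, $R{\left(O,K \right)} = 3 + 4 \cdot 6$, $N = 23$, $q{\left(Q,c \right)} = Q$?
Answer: $\frac{3025}{4} \approx 756.25$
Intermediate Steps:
$j{\left(a \right)} = 4 a$ ($j{\left(a \right)} = a + 3 a = 4 a$)
$R{\left(O,K \right)} = 27$ ($R{\left(O,K \right)} = 3 + 24 = 27$)
$L = \frac{1}{2}$ ($L = \frac{1}{22 + 4 \left(-5\right)} = \frac{1}{22 - 20} = \frac{1}{2} \approx 0.5$)
$\left(R{\left(11,N \right)} + L\right)^{2} = \left(27 + \frac{1}{2}\right)^{2} = \left(\frac{55}{2}\right)^{2} = \frac{3025}{4}$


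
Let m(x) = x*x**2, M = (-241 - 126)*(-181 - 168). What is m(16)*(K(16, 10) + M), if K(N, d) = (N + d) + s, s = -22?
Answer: 524644352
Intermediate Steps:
M = 128083 (M = -367*(-349) = 128083)
m(x) = x**3
K(N, d) = -22 + N + d (K(N, d) = (N + d) - 22 = -22 + N + d)
m(16)*(K(16, 10) + M) = 16**3*((-22 + 16 + 10) + 128083) = 4096*(4 + 128083) = 4096*128087 = 524644352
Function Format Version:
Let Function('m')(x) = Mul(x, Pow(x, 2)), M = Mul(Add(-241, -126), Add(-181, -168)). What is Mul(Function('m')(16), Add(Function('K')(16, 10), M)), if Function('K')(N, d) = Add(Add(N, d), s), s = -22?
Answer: 524644352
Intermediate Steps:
M = 128083 (M = Mul(-367, -349) = 128083)
Function('m')(x) = Pow(x, 3)
Function('K')(N, d) = Add(-22, N, d) (Function('K')(N, d) = Add(Add(N, d), -22) = Add(-22, N, d))
Mul(Function('m')(16), Add(Function('K')(16, 10), M)) = Mul(Pow(16, 3), Add(Add(-22, 16, 10), 128083)) = Mul(4096, Add(4, 128083)) = Mul(4096, 128087) = 524644352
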